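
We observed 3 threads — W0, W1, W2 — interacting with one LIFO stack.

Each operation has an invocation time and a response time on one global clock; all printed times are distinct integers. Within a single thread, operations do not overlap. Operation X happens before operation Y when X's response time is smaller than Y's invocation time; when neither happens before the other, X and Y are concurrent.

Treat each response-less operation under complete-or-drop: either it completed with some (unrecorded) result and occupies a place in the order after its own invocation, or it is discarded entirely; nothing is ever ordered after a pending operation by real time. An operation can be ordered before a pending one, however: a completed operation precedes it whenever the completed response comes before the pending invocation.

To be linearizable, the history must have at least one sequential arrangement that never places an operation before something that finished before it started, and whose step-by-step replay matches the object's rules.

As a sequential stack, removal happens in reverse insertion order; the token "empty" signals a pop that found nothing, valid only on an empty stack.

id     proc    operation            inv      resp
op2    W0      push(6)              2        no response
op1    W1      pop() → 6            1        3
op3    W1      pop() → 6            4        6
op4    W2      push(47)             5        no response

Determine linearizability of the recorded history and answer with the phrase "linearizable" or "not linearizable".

through event 5 a valid linearization exists; event 6 (op3 responding at time 6) ends that
exactly one order of the 2 completed ops respects real time; the LIFO stack replay fails
no escape via the 2 pending operations (op2, op4): every completion choice fails
sample order op1, op3 (pending dropped) stalls at step 1 — op1 pop() → 6 has no legal effect

not linearizable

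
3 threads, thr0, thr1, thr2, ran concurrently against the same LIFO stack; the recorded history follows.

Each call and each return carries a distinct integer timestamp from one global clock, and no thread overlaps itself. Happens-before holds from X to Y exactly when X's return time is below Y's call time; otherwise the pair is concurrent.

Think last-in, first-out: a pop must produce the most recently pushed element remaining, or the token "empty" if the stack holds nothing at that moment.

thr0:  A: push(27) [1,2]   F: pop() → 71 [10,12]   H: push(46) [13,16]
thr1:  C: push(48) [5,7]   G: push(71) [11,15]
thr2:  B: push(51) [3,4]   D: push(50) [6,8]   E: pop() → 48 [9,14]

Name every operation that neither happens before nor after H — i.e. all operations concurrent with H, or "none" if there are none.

H spans [13,16]: anything still running between times 13 and 16 counts as concurrent
A [1,2]: before
B [3,4]: before
C [5,7]: before
D [6,8]: before
E [9,14]: concurrent
F [10,12]: before
G [11,15]: concurrent

E, G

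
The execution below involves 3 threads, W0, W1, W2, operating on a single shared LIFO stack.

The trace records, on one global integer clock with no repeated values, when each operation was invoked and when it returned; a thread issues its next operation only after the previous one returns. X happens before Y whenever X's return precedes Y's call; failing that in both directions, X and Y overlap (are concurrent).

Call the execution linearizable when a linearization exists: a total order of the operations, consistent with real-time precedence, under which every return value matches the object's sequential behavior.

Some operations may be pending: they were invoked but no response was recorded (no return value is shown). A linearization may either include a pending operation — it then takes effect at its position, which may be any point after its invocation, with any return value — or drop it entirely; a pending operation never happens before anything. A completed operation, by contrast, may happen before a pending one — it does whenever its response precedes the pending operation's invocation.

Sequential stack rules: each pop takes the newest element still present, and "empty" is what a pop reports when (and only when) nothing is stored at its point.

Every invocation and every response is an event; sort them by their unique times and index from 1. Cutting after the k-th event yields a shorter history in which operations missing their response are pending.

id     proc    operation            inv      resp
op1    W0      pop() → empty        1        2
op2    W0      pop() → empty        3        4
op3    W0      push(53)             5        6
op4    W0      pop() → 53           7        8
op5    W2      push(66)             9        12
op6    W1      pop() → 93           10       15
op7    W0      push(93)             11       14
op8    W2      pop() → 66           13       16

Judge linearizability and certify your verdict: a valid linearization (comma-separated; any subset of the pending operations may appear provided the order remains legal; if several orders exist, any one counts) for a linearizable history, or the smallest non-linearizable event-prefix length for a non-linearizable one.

linearizable — witness: op1, op2, op3, op4, op5, op7, op6, op8

step 1: op1 pop() → empty — stack <>
step 2: op2 pop() → empty — stack <>
step 3: op3 push(53) — stack <53>
step 4: op4 pop() → 53 — stack <>
step 5: op5 push(66) — stack <66>
step 6: op7 push(93) — stack <66,93>
step 7: op6 pop() → 93 — stack <66>
step 8: op8 pop() → 66 — stack <>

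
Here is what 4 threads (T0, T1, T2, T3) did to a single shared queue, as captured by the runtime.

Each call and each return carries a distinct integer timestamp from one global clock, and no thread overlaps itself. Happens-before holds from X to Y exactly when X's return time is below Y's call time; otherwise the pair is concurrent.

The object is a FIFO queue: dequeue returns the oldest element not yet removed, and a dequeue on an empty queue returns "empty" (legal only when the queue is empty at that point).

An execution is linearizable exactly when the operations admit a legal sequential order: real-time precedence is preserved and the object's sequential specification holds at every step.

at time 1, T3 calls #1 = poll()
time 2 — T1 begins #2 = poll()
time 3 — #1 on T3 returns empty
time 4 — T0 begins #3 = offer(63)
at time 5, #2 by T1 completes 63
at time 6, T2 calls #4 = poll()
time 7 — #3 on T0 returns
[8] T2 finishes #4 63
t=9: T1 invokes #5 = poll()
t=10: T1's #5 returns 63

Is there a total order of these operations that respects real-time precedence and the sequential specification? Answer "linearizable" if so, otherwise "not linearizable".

already the first 8 events (up to #4's response at time 8) admit no linearization; the first 7 still do
the 4 completed operations admit 5 real-time orders; each fails the queue replay
sample order #1, #2, #3, #4 stalls at step 2 — #2 poll() → 63 has no legal effect
sample order #1, #2, #4, #3 stalls at step 2 — #2 poll() → 63 has no legal effect

not linearizable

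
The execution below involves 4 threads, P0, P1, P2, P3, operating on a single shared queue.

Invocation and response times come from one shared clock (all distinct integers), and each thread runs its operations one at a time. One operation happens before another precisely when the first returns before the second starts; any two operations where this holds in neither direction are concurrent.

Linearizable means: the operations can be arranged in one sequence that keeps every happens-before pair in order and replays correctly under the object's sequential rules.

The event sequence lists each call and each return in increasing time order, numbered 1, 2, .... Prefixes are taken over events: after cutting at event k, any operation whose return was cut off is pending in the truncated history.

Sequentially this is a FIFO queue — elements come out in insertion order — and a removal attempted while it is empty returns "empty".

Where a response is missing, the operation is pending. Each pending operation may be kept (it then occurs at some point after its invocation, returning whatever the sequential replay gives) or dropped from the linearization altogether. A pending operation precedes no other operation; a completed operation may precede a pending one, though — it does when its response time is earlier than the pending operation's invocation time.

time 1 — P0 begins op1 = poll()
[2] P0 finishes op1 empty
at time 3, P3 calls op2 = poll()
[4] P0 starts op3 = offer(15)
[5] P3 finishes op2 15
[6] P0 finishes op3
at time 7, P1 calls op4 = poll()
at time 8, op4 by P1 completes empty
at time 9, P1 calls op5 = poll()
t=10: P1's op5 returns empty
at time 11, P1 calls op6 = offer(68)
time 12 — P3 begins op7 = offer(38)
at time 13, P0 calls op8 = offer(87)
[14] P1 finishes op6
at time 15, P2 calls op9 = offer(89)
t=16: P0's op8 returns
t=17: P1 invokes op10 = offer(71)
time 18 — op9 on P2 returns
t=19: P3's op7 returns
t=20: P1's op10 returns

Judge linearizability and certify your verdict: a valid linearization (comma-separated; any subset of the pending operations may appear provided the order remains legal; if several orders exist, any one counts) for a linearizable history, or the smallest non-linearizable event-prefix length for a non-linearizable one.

linearizable — witness: op1, op3, op2, op4, op5, op6, op7, op8, op9, op10

after step 1 (op1 poll() → empty): queue <>
after step 2 (op3 offer(15)): queue <15>
after step 3 (op2 poll() → 15): queue <>
after step 4 (op4 poll() → empty): queue <>
after step 5 (op5 poll() → empty): queue <>
after step 6 (op6 offer(68)): queue <68>
after step 7 (op7 offer(38)): queue <68,38>
after step 8 (op8 offer(87)): queue <68,38,87>
after step 9 (op9 offer(89)): queue <68,38,87,89>
after step 10 (op10 offer(71)): queue <68,38,87,89,71>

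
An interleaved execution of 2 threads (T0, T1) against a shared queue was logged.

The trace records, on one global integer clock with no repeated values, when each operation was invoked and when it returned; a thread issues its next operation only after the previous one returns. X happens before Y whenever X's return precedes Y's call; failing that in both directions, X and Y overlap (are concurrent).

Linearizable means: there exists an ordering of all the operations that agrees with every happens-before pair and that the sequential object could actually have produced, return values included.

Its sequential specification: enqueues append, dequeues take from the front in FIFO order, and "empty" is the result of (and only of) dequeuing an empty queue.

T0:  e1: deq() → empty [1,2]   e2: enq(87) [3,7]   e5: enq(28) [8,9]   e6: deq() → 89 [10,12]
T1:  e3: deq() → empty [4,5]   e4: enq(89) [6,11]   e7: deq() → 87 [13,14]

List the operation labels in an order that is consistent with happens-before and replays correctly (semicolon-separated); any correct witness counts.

after step 1 (e1 deq() → empty): queue <>
after step 2 (e3 deq() → empty): queue <>
after step 3 (e4 enq(89)): queue <89>
after step 4 (e2 enq(87)): queue <89,87>
after step 5 (e5 enq(28)): queue <89,87,28>
after step 6 (e6 deq() → 89): queue <87,28>
after step 7 (e7 deq() → 87): queue <28>

e1; e3; e4; e2; e5; e6; e7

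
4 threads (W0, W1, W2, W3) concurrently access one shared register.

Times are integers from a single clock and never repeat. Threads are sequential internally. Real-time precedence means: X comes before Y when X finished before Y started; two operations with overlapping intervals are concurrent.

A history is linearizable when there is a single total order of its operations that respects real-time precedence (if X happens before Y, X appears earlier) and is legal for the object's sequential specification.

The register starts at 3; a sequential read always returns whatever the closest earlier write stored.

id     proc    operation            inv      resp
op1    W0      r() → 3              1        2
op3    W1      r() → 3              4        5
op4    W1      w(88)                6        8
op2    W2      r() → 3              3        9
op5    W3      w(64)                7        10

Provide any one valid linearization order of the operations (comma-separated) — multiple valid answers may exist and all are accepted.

1. op1 r() → 3, leaving value 3
2. op2 r() → 3, leaving value 3
3. op3 r() → 3, leaving value 3
4. op4 w(88), leaving value 88
5. op5 w(64), leaving value 64

op1, op2, op3, op4, op5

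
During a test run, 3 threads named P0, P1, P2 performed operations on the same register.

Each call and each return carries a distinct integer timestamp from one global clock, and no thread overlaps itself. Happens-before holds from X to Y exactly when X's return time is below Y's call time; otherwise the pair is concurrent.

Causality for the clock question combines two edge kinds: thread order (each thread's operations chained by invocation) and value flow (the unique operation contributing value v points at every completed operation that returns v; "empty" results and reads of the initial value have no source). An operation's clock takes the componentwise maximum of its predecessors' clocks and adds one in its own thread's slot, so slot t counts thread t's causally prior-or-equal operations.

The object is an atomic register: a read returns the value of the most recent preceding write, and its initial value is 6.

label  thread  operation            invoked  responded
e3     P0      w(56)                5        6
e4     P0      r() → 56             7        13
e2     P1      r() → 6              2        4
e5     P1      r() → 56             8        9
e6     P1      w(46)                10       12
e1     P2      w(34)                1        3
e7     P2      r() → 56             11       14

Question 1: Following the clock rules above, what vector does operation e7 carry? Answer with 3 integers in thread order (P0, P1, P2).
Answer: (1, 0, 2)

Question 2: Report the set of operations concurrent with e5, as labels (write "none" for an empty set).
Answer: e4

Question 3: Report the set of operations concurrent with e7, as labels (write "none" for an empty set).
Answer: e4, e6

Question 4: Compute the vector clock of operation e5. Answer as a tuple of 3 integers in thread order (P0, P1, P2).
Answer: (1, 2, 0)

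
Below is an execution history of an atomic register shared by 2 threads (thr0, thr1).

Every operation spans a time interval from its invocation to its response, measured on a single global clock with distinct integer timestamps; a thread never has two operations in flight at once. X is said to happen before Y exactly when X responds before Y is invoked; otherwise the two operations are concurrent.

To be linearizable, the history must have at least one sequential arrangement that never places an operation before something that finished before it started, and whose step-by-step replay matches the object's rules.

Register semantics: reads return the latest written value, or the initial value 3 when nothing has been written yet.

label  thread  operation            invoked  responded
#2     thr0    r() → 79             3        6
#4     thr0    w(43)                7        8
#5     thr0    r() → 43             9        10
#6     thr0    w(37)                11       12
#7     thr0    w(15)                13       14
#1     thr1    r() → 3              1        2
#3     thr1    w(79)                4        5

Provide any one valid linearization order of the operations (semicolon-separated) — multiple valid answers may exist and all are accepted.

step 1: #1 r() → 3 — value 3
step 2: #3 w(79) — value 79
step 3: #2 r() → 79 — value 79
step 4: #4 w(43) — value 43
step 5: #5 r() → 43 — value 43
step 6: #6 w(37) — value 37
step 7: #7 w(15) — value 15

#1; #3; #2; #4; #5; #6; #7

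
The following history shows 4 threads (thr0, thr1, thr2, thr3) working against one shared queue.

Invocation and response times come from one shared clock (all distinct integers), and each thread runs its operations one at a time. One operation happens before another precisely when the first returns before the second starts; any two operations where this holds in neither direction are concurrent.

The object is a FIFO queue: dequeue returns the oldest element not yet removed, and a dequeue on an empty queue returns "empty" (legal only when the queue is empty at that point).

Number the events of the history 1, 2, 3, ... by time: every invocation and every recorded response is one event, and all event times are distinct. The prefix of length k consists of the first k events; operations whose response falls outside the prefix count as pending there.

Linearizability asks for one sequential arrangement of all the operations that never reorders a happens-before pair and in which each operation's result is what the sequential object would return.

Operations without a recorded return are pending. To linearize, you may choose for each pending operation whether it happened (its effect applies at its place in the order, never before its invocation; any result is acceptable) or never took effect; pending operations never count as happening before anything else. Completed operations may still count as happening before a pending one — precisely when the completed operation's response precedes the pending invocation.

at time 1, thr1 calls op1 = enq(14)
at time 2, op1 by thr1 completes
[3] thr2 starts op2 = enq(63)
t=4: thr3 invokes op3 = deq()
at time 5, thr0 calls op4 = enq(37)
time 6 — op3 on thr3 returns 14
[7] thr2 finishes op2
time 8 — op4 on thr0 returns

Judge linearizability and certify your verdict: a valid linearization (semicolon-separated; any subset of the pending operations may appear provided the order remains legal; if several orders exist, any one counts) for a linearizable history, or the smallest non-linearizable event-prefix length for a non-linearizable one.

linearizable — witness: op1; op2; op3; op4

1. op1 enq(14), leaving queue <14>
2. op2 enq(63), leaving queue <14,63>
3. op3 deq() → 14, leaving queue <63>
4. op4 enq(37), leaving queue <63,37>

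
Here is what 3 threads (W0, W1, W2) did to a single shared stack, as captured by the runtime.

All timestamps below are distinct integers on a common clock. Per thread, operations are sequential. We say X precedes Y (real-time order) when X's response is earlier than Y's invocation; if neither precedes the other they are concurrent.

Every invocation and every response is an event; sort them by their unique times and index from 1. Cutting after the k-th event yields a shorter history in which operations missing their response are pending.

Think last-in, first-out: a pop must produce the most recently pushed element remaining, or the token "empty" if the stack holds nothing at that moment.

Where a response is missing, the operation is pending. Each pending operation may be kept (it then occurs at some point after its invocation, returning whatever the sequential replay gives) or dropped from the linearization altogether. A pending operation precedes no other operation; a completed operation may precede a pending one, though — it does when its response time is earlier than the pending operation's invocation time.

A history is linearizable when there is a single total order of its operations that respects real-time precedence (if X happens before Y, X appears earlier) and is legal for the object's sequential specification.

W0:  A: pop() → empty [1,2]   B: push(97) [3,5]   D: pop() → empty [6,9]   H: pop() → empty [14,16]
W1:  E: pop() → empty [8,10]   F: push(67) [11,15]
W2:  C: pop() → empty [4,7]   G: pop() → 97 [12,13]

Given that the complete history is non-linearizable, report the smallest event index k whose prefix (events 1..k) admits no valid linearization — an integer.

10

events 1..9 are linearizable, e.g. via A, C, B, E, D:
step 1: A pop() → empty — stack <>
step 2: C pop() → empty — stack <>
step 3: B push(97) — stack <97>
step 4: E pop() (pending, included) — stack <>
step 5: D pop() → empty — stack <>
at event 10 (E's time-10 response) nothing linearizes any more
one such order, A, B, C, D, E, breaks at step 3 where C pop() → empty is illegal
one such order, A, B, C, E, D, breaks at step 3 where C pop() → empty is illegal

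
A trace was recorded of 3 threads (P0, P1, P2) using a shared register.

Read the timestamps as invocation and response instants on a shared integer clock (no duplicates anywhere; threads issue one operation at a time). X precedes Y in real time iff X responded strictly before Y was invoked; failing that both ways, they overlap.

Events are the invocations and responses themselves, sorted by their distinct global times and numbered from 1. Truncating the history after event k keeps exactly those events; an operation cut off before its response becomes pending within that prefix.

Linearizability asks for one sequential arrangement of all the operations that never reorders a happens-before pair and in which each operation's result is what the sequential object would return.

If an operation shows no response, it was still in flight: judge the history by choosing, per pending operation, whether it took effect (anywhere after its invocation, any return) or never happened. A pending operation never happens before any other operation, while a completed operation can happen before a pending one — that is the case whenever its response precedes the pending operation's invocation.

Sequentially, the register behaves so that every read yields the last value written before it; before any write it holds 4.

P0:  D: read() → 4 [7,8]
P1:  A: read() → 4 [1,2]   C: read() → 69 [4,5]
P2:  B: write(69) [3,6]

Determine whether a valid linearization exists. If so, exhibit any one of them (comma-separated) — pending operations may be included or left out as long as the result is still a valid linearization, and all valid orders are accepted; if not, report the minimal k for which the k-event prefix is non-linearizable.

prefix check: 1..7 passes, 1..8 fails once D's time-8 response joins
2 orders of the 4 completed register ops respect real time; none is legal
e.g. A, B, C, D: illegal at step 4, since D read() → 4 cannot apply there
e.g. A, C, B, D: illegal at step 2, since C read() → 69 cannot apply there

not linearizable — minimal violating prefix: 8 events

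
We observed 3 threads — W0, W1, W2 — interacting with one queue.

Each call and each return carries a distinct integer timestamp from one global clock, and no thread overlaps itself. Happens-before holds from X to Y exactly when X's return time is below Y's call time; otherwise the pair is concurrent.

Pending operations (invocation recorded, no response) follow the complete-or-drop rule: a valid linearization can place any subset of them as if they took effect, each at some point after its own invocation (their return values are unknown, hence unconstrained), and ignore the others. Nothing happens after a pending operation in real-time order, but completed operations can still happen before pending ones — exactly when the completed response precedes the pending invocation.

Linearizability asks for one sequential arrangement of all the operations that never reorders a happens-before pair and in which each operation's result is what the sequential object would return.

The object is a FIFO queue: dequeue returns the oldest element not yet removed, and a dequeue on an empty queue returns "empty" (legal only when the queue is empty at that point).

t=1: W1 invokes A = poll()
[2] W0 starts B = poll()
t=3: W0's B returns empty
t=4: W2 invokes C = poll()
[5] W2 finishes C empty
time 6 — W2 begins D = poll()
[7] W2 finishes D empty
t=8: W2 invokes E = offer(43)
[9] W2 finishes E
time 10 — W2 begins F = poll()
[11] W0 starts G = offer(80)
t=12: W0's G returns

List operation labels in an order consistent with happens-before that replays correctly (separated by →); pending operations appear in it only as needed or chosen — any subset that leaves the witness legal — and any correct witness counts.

A → B → C → D → E → F → G

1. A poll() (pending, included), leaving queue <>
2. B poll() → empty, leaving queue <>
3. C poll() → empty, leaving queue <>
4. D poll() → empty, leaving queue <>
5. E offer(43), leaving queue <43>
6. F poll() (pending, included), leaving queue <>
7. G offer(80), leaving queue <80>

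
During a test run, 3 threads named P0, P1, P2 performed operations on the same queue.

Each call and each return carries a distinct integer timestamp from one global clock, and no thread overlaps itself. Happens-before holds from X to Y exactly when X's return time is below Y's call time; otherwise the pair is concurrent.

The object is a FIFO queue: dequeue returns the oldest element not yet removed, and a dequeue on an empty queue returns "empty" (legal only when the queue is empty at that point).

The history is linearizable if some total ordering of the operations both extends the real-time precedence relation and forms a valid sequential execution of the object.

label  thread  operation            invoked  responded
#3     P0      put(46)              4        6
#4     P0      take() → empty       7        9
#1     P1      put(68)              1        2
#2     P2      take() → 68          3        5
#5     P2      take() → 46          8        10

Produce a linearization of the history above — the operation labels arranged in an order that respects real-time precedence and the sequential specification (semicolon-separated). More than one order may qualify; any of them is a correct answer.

#1; #2; #3; #5; #4

step 1: #1 put(68) — queue <68>
step 2: #2 take() → 68 — queue <>
step 3: #3 put(46) — queue <46>
step 4: #5 take() → 46 — queue <>
step 5: #4 take() → empty — queue <>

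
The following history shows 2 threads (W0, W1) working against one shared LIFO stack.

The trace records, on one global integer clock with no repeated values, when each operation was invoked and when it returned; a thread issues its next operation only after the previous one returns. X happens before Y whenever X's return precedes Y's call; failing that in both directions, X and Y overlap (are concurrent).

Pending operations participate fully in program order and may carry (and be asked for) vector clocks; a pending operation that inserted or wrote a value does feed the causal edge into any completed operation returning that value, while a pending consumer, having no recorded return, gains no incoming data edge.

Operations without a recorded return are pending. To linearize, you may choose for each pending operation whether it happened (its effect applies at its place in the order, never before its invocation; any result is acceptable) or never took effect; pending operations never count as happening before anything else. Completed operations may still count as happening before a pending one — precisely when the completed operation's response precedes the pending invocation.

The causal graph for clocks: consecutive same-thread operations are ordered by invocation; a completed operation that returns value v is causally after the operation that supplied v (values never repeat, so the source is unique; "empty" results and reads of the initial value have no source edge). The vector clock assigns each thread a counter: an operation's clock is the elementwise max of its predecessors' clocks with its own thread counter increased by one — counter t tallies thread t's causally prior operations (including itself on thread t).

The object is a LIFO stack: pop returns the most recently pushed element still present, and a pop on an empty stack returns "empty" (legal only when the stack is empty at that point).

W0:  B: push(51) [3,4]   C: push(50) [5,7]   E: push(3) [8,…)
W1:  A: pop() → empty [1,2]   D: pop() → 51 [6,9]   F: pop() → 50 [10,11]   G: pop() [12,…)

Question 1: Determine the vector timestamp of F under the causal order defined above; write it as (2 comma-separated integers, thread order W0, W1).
no predecessors for A (invoked 1): W1 increments from zero → (0, 1)
no predecessors for B (invoked 3): W0 increments from zero → (1, 0)
from VC(B)=(1, 0), C (invoked 5) maxes components and bumps W0 → (2, 0)
from VC(A)=(0, 1), VC(B)=(1, 0), D (invoked 6) maxes components and bumps W1 → (1, 2)
from VC(C)=(2, 0), E (invoked 8) maxes components and bumps W0 → (3, 0)
from VC(C)=(2, 0), VC(D)=(1, 2), F (invoked 10) maxes components and bumps W1 → (2, 3)
from VC(F)=(2, 3), G (invoked 12) maxes components and bumps W1 → (2, 4)
target: VC(F) = (2, 3)

(2, 3)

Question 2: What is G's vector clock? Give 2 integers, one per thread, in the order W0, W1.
A (invocation 1): nothing precedes it; W1's component alone gives (0, 1)
B (invocation 3): nothing precedes it; W0's component alone gives (1, 0)
C, invoked 5, takes VC(B)=(1, 0) under max, adds 1 for W0 → (2, 0)
D, invoked 6, takes VC(A)=(0, 1), VC(B)=(1, 0) under max, adds 1 for W1 → (1, 2)
E, invoked 8, takes VC(C)=(2, 0) under max, adds 1 for W0 → (3, 0)
F, invoked 10, takes VC(C)=(2, 0), VC(D)=(1, 2) under max, adds 1 for W1 → (2, 3)
G, invoked 12, takes VC(F)=(2, 3) under max, adds 1 for W1 → (2, 4)
target: VC(G) = (2, 4)

(2, 4)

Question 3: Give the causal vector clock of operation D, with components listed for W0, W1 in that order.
root op A, invoked 1: fresh clock plus W1's own tick → (0, 1)
root op B, invoked 3: fresh clock plus W0's own tick → (1, 0)
VC(C, invoked at 5): max of VC(B)=(1, 0), then +1 on thread W0 → (2, 0)
VC(D, invoked at 6): max of VC(A)=(0, 1), VC(B)=(1, 0), then +1 on thread W1 → (1, 2)
VC(E, invoked at 8): max of VC(C)=(2, 0), then +1 on thread W0 → (3, 0)
VC(F, invoked at 10): max of VC(C)=(2, 0), VC(D)=(1, 2), then +1 on thread W1 → (2, 3)
VC(G, invoked at 12): max of VC(F)=(2, 3), then +1 on thread W1 → (2, 4)
target: VC(D) = (1, 2)

(1, 2)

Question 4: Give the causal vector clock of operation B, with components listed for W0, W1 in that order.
A, invoked 1, has no incoming edges; only W1's bump applies → (0, 1)
B, invoked 3, has no incoming edges; only W0's bump applies → (1, 0)
invoked at 5, C merges VC(B)=(1, 0) and bumps W0's slot → (2, 0)
invoked at 6, D merges VC(A)=(0, 1), VC(B)=(1, 0) and bumps W1's slot → (1, 2)
invoked at 8, E merges VC(C)=(2, 0) and bumps W0's slot → (3, 0)
invoked at 10, F merges VC(C)=(2, 0), VC(D)=(1, 2) and bumps W1's slot → (2, 3)
invoked at 12, G merges VC(F)=(2, 3) and bumps W1's slot → (2, 4)
target: VC(B) = (1, 0)

(1, 0)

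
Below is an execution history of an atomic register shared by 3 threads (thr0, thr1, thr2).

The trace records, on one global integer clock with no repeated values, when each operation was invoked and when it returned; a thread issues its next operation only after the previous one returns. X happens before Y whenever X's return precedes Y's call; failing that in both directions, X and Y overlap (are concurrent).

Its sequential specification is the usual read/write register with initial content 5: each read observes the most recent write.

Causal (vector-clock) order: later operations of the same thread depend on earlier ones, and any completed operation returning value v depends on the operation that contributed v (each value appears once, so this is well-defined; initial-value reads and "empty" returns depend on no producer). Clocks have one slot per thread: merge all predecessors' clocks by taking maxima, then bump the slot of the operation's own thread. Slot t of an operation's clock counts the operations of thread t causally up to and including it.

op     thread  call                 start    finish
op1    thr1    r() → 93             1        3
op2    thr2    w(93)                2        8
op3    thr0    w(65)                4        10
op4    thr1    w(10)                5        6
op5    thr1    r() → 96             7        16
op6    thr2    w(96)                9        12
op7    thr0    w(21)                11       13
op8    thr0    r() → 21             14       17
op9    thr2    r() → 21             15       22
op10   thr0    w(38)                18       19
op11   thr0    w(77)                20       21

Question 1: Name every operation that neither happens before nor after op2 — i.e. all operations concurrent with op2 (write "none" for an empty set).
concurrent with op2 ([2,8]): every op whose interval crosses 2..8
op1 [1,3]: concurrent
op3 [4,10]: concurrent
op4 [5,6]: concurrent
op5 [7,16]: concurrent
op6 [9,12]: after
op7 [11,13]: after
op8 [14,17]: after
op9 [15,22]: after
op10 [18,19]: after
op11 [20,21]: after

op1, op3, op4, op5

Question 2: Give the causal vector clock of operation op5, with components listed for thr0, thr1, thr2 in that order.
VC(op2, invoked at 2): no causal predecessors; +1 on thr2 → (0, 0, 1)
VC(op3, invoked at 4): no causal predecessors; +1 on thr0 → (1, 0, 0)
VC(op6, invoked at 9): max of VC(op2)=(0, 0, 1), then +1 on thread thr2 → (0, 0, 2)
VC(op1, invoked at 1): max of VC(op2)=(0, 0, 1), then +1 on thread thr1 → (0, 1, 1)
VC(op7, invoked at 11): max of VC(op3)=(1, 0, 0), then +1 on thread thr0 → (2, 0, 0)
VC(op4, invoked at 5): max of VC(op1)=(0, 1, 1), then +1 on thread thr1 → (0, 2, 1)
VC(op8, invoked at 14): max of VC(op7)=(2, 0, 0), then +1 on thread thr0 → (3, 0, 0)
VC(op10, invoked at 18): max of VC(op8)=(3, 0, 0), then +1 on thread thr0 → (4, 0, 0)
VC(op5, invoked at 7): max of VC(op4)=(0, 2, 1), VC(op6)=(0, 0, 2), then +1 on thread thr1 → (0, 3, 2)
VC(op9, invoked at 15): max of VC(op6)=(0, 0, 2), VC(op7)=(2, 0, 0), then +1 on thread thr2 → (2, 0, 3)
VC(op11, invoked at 20): max of VC(op10)=(4, 0, 0), then +1 on thread thr0 → (5, 0, 0)
target: VC(op5) = (0, 3, 2)

(0, 3, 2)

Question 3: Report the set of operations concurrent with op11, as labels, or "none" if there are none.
op11 spans [20,21]: anything still running between times 20 and 21 counts as concurrent
op1 [1,3]: before
op2 [2,8]: before
op3 [4,10]: before
op4 [5,6]: before
op5 [7,16]: before
op6 [9,12]: before
op7 [11,13]: before
op8 [14,17]: before
op9 [15,22]: concurrent
op10 [18,19]: before

op9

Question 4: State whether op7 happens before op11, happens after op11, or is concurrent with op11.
op7 spans [11,13], op11 spans [20,21]
resp(op7)=13 < inv(op11)=20

before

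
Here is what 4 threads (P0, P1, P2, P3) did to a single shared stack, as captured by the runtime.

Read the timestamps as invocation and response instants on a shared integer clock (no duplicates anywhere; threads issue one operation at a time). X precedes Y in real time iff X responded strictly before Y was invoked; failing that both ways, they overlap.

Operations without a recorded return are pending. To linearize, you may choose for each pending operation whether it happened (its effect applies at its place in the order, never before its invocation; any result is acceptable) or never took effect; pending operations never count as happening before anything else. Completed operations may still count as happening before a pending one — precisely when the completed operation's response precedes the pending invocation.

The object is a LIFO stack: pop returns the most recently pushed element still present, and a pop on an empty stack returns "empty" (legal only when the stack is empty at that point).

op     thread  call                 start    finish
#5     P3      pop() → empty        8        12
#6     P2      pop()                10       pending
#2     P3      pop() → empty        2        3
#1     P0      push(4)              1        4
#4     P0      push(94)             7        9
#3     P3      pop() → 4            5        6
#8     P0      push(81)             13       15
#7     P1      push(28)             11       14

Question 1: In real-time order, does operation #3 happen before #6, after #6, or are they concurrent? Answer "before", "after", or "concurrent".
Answer: before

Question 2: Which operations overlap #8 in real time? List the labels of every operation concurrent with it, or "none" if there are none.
Answer: #6, #7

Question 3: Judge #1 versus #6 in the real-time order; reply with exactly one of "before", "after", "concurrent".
Answer: before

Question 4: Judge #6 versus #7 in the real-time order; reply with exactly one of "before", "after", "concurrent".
Answer: concurrent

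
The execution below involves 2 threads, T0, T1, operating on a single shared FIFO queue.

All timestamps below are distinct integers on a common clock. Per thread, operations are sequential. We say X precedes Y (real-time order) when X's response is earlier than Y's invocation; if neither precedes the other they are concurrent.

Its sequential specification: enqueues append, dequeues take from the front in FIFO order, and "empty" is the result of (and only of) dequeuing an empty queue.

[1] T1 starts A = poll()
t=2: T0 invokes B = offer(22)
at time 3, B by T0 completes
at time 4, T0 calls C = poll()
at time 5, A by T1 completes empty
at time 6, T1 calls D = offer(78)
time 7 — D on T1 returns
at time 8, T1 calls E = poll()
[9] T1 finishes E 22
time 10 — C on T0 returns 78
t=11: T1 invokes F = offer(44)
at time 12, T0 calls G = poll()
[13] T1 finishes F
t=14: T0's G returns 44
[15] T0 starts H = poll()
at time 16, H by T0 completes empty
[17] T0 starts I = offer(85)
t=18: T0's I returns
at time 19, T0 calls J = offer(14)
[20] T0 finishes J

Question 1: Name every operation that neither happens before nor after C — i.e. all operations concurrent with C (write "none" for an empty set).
Answer: A, D, E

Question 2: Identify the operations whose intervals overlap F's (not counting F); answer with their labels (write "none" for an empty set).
Answer: G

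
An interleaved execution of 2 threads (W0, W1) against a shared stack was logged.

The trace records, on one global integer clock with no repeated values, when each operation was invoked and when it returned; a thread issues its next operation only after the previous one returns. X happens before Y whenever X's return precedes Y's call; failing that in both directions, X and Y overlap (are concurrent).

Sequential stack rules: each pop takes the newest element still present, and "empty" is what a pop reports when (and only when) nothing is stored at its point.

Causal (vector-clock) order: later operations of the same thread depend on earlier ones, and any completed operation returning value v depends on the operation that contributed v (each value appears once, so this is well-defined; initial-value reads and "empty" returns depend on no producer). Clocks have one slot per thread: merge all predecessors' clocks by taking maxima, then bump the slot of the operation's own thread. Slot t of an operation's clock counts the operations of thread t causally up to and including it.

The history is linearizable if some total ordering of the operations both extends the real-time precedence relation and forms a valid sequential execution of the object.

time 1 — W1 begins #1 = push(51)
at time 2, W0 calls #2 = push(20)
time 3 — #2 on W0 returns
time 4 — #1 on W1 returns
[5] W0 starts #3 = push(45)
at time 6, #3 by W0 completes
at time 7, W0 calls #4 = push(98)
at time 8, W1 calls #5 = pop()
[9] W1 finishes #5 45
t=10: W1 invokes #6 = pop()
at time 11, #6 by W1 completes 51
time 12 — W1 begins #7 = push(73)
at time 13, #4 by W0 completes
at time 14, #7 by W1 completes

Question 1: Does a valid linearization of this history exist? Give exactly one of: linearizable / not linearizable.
witness order: #2, #1, #3, #5, #6, #4, #7
step 1: #2 push(20) — stack <20>
step 2: #1 push(51) — stack <20,51>
step 3: #3 push(45) — stack <20,51,45>
step 4: #5 pop() → 45 — stack <20,51>
step 5: #6 pop() → 51 — stack <20>
step 6: #4 push(98) — stack <20,98>
step 7: #7 push(73) — stack <20,98,73>

linearizable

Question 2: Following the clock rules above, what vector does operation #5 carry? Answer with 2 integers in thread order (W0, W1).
no predecessors for #1 (invoked 1): W1 increments from zero → (0, 1)
no predecessors for #2 (invoked 2): W0 increments from zero → (1, 0)
VC(#3, invoked at 5): max of VC(#2)=(1, 0), then +1 on thread W0 → (2, 0)
VC(#4, invoked at 7): max of VC(#3)=(2, 0), then +1 on thread W0 → (3, 0)
VC(#5, invoked at 8): max of VC(#1)=(0, 1), VC(#3)=(2, 0), then +1 on thread W1 → (2, 2)
VC(#6, invoked at 10): max of VC(#1)=(0, 1), VC(#5)=(2, 2), then +1 on thread W1 → (2, 3)
VC(#7, invoked at 12): max of VC(#6)=(2, 3), then +1 on thread W1 → (2, 4)
target: VC(#5) = (2, 2)

(2, 2)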